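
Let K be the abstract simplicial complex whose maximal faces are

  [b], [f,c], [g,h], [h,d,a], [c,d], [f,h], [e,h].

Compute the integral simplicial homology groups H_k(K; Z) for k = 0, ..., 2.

Fix the vertex order a < b < c < d < e < f < g < h and write every simplex with vertices in increasing order. Then dim K = 2 and the simplices of K are:

  0-simplices (8): a, b, c, d, e, f, g, h
  1-simplices (8): ad, ah, cd, cf, dh, eh, fh, gh
  2-simplices (1): adh

Hence C_0 ≅ Z^8, C_1 ≅ Z^8, C_2 ≅ Z^1.

Boundary ∂_1: C_1 → C_0 sends each edge [p,q] (with p < q) to q − p. For instance
  ∂cf = f − c.
The 8×8 boundary matrix has rank 6 and Smith normal form diag(1,1,1,1,1,1).

∂_2: C_2 → C_1 acts by ∂[p,q,r] = [q,r] − [p,r] + [p,q]. For instance
  ∂adh = dh − ah + ad.
The 8×1 boundary matrix has rank 1 and Smith normal form diag(1).

Computing H_k = (kernel of ∂_k) / (image of ∂_{k+1}):

  H_0: rank C_0 − rank ∂_1 = 8 − 6 = 2, and the invariant factors of ∂_1 are all 1, so H_0 ≅ Z^2.
  H_1: rank ker ∂_1 − rank ∂_2 = (8 − 6) − 1 = 1, and the invariant factors of ∂_2 are all 1, so H_1 ≅ Z.
  H_2: rank ker ∂_2 − rank ∂_3 = (1 − 1) − 0 = 0, and there is no ∂_3, so H_2 ≅ 0.

H_0 ≅ Z^2,  H_1 ≅ Z,  H_2 = 0.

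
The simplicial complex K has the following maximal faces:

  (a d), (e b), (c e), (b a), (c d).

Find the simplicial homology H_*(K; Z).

Fix the vertex order a < b < c < d < e and write every simplex with vertices in increasing order. Then dim K = 1 and the simplices of K are:

  0-simplices (5): a, b, c, d, e
  1-simplices (5): ab, ad, be, cd, ce

giving chain groups C_0 ≅ Z^5, C_1 ≅ Z^5.

Boundary ∂_1: C_1 → C_0 is given by ∂[p,q] = [q] − [p].
The 5×5 boundary matrix has rank 4 and Smith normal form diag(1,1,1,1).

From H_k ≅ ker(∂_k) / im(∂_{k+1}) we obtain:

  H_0: rank C_0 − rank ∂_1 = 5 − 4 = 1, and the invariant factors of ∂_1 are all 1, so H_0 ≅ Z.
  H_1: rank ker ∂_1 − rank ∂_2 = (5 − 4) − 0 = 1, and there is no ∂_2, so H_1 ≅ Z.

As a check, the Euler characteristic is 5 − 5 = 0, which agrees with 1 − 1 = 0.
(K is a triangulation of the circle S^1.)

H_0 = Z,  H_1 = Z.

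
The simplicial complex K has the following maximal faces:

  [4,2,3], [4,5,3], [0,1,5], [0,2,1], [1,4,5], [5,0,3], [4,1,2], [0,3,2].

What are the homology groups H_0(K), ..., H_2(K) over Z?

H_0 ≅ Z,  H_1 = 0,  H_2 ≅ Z.

We work with the vertex ordering 0 < 1 < 2 < 3 < 4 < 5. The simplices of K, each written with vertices in increasing order, are:

  0-simplices (6): [0], [1], [2], [3], [4], [5]
  1-simplices (12): [0,1], [0,2], [0,3], [0,5], [1,2], [1,4], [1,5], [2,3], [2,4], [3,4], [3,5], [4,5]
  2-simplices (8): [0,1,2], [0,1,5], [0,2,3], [0,3,5], [1,2,4], [1,4,5], [2,3,4], [3,4,5]

giving chain groups C_0 ≅ Z^6, C_1 ≅ Z^12, C_2 ≅ Z^8.

The boundary map ∂_1: C_1 → C_0 maps an edge to its endpoints' difference, ∂[p,q] = q − p. For instance
  ∂[1,2] = [2] − [1].
The resulting 6×12 matrix has rank 5, and its Smith normal form has invariant factors (1,1,1,1,1).

The boundary map ∂_2: C_2 → C_1 sends each 2-simplex [p,q,r] to [q,r] − [p,r] + [p,q]. For instance
  ∂[0,2,3] = [2,3] − [0,3] + [0,2],
  ∂[1,2,4] = [2,4] − [1,4] + [1,2].
This gives a 12×8 integer matrix of rank 7; reducing to Smith normal form yields diagonal entries (1,1,1,1,1,1,1).

Computing H_k = (kernel of ∂_k) / (image of ∂_{k+1}):

  H_0: rank C_0 − rank ∂_1 = 6 − 5 = 1, and the invariant factors of ∂_1 are all 1, so H_0 = Z.
  H_1: rank ker ∂_1 − rank ∂_2 = (12 − 5) − 7 = 0, and the invariant factors of ∂_2 are all 1, so H_1 = 0.
  H_2: rank ker ∂_2 − rank ∂_3 = (8 − 7) − 0 = 1, and there is no ∂_3, so H_2 = Z.

(K is a triangulation of the 2-sphere S^2.)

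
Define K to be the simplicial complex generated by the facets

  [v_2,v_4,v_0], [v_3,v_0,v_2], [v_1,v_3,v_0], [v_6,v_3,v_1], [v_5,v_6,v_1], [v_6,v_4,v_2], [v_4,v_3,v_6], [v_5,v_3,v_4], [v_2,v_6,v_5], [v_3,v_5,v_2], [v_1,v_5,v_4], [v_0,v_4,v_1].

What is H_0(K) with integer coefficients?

K has 7 vertices, 18 edges, 12 triangles.
rank ∂_0 = 0, rank ∂_1 = 6 ⇒ b_0 = 7 − 0 − 6 = 1; all invariant factors of ∂_1 are 1 so no torsion. So H_0 ≅ Z.

H_0 ≅ Z.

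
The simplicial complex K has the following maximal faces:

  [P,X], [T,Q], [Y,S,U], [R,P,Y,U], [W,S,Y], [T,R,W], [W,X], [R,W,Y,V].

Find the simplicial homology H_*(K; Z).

We work with the vertex ordering P < Q < R < S < T < U < V < W < X < Y. The simplices of K, each written with vertices in increasing order, are:

  0-simplices (10): P, Q, R, S, T, U, V, W, X, Y
  1-simplices (19): PR, PU, PX, PY, QT, RT, RU, RV, RW, RY, SU, SW, SY, TW, UY, VW, VY, WX, WY
  2-simplices (11): PRU, PRY, PUY, RTW, RUY, RVW, RVY, RWY, SUY, SWY, VWY
  3-simplices (2): PRUY, RVWY

giving chain groups C_0 ≅ Z^10, C_1 ≅ Z^19, C_2 ≅ Z^11, C_3 ≅ Z^2.

∂_1: C_1 → C_0 sends each edge [p,q] (with p < q) to q − p.
The resulting 10×19 matrix has rank 9, and its Smith normal form has invariant factors (1,1,1,1,1,1,1,1,1).

Boundary ∂_2: C_2 → C_1 sends each 2-simplex [p,q,r] to [q,r] − [p,r] + [p,q]. For instance
  ∂VWY = WY − VY + VW,
  ∂RVY = VY − RY + RV.
As a 19×11 matrix over Z this has rank 9, with invariant factors (1,1,1,1,1,1,1,1,1).

The boundary map ∂_3: C_3 → C_2 sends each 3-simplex σ to the alternating sum Σ_i (−1)^i (σ with its i-th vertex removed). For instance
  ∂PRUY = RUY − PUY + PRY − PRU,
  ∂RVWY = VWY − RWY + RVY − RVW.
This gives a 11×2 integer matrix of rank 2; reducing to Smith normal form yields diagonal entries (1,1).

Now H_k = ker ∂_k / im ∂_{k+1}, so:

  H_0: rank C_0 − rank ∂_1 = 10 − 9 = 1, and the invariant factors of ∂_1 are all 1, so H_0 ≅ Z.
  H_1: rank ker ∂_1 − rank ∂_2 = (19 − 9) − 9 = 1, and the invariant factors of ∂_2 are all 1, so H_1 ≅ Z.
  H_2: rank ker ∂_2 − rank ∂_3 = (11 − 9) − 2 = 0, and the invariant factors of ∂_3 are all 1, so H_2 ≅ 0.
  H_3: rank ker ∂_3 − rank ∂_4 = (2 − 2) − 0 = 0, and there is no ∂_4, so H_3 ≅ 0.

H_0 ≅ Z,  H_1 ≅ Z,  H_2 = 0,  H_3 = 0.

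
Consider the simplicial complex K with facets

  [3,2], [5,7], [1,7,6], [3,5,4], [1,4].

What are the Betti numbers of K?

b_0 = 1, b_1 = 1, b_2 = 0.

Take the total order 1 < 2 < 3 < 4 < 5 < 6 < 7 on the vertex set. Then K (dimension 2) consists of the simplices:

  0-simplices (7): [1], [2], [3], [4], [5], [6], [7]
  1-simplices (9): [1,4], [1,6], [1,7], [2,3], [3,4], [3,5], [4,5], [5,7], [6,7]
  2-simplices (2): [1,6,7], [3,4,5]

giving chain groups C_0 ≅ Z^7, C_1 ≅ Z^9, C_2 ≅ Z^2.

The boundary map ∂_1: C_1 → C_0 is given by ∂[p,q] = [q] − [p]. For instance
  ∂[1,4] = [4] − [1].
As a 7×9 matrix over Z this has rank 6, with invariant factors (1,1,1,1,1,1).

∂_2: C_2 → C_1 sends each 2-simplex [p,q,r] to [q,r] − [p,r] + [p,q]. For instance
  ∂[1,6,7] = [6,7] − [1,7] + [1,6],
  ∂[3,4,5] = [4,5] − [3,5] + [3,4].
This gives a 9×2 integer matrix of rank 2; reducing to Smith normal form yields diagonal entries (1,1).

From H_k ≅ ker(∂_k) / im(∂_{k+1}) we obtain:

  H_0: rank C_0 − rank ∂_1 = 7 − 6 = 1, and the invariant factors of ∂_1 are all 1, so H_0 = Z.
  H_1: rank ker ∂_1 − rank ∂_2 = (9 − 6) − 2 = 1, and the invariant factors of ∂_2 are all 1, so H_1 = Z.
  H_2: rank ker ∂_2 − rank ∂_3 = (2 − 2) − 0 = 0, and there is no ∂_3, so H_2 = 0.

Hence the Betti numbers are b_0 = 1, b_1 = 1, b_2 = 0.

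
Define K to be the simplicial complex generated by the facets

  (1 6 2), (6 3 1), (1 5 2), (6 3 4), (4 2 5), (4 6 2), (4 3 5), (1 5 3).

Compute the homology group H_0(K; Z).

H_0 ≅ Z.

Order the vertices as 1 < 2 < 3 < 4 < 5 < 6. Listing each simplex with vertices in this order, K has dimension 2 with simplices:

  0-simplices (6): [1], [2], [3], [4], [5], [6]
  1-simplices (12): [1,2], [1,3], [1,5], [1,6], [2,4], [2,5], [2,6], [3,4], [3,5], [3,6], [4,5], [4,6]
  2-simplices (8): [1,2,5], [1,2,6], [1,3,5], [1,3,6], [2,4,5], [2,4,6], [3,4,5], [3,4,6]

Hence C_0 ≅ Z^6, C_1 ≅ Z^12, C_2 ≅ Z^8.

Boundary ∂_1: C_1 → C_0 maps an edge to its endpoints' difference, ∂[p,q] = q − p. For instance
  ∂[2,5] = [5] − [2].
As a 6×12 matrix over Z this has rank 5, with invariant factors (1,1,1,1,1).

The boundary map ∂_2: C_2 → C_1 maps a triangle to the signed sum of its edges. For instance
  ∂[3,4,5] = [4,5] − [3,5] + [3,4],
  ∂[2,4,6] = [4,6] − [2,6] + [2,4].
The resulting 12×8 matrix has rank 7, and its Smith normal form has invariant factors (1,1,1,1,1,1,1).

Reading off H_k = ker ∂_k / im ∂_{k+1}:

  H_0: rank C_0 − rank ∂_1 = 6 − 5 = 1, and the invariant factors of ∂_1 are all 1, so H_0 = Z.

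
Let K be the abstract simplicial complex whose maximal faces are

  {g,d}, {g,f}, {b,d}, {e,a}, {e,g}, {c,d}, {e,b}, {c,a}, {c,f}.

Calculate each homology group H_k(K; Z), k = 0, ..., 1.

K has 7 vertices, 9 edges.
rank ∂_0 = 0, rank ∂_1 = 6 ⇒ b_0 = 7 − 0 − 6 = 1; all invariant factors of ∂_1 are 1 so no torsion. So H_0 = Z.
rank ∂_1 = 6, rank ∂_2 = 0 ⇒ b_1 = 9 − 6 − 0 = 3. So H_1 = Z^3.

H_0 ≅ Z,  H_1 ≅ Z^3.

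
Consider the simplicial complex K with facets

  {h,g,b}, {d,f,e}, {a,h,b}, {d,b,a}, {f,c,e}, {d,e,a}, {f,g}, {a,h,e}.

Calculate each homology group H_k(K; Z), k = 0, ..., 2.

H_0 = Z,  H_1 = Z,  H_2 = 0.

We work with the vertex ordering a < b < c < d < e < f < g < h. The simplices of K, each written with vertices in increasing order, are:

  0-simplices (8): a, b, c, d, e, f, g, h
  1-simplices (15): ab, ad, ae, ah, bd, bg, bh, ce, cf, de, df, ef, eh, fg, gh
  2-simplices (7): abd, abh, ade, aeh, bgh, cef, def

so the chain groups are C_0 ≅ Z^8, C_1 ≅ Z^15, C_2 ≅ Z^7.

The boundary map ∂_1: C_1 → C_0 is given by ∂[p,q] = [q] − [p]. For instance
  ∂cf = f − c.
This gives a 8×15 integer matrix of rank 7; reducing to Smith normal form yields diagonal entries (1,1,1,1,1,1,1).

∂_2: C_2 → C_1 sends each 2-simplex [p,q,r] to [q,r] − [p,r] + [p,q]. For instance
  ∂ade = de − ae + ad,
  ∂aeh = eh − ah + ae.
This gives a 15×7 integer matrix of rank 7; reducing to Smith normal form yields diagonal entries (1,1,1,1,1,1,1).

From H_k ≅ ker(∂_k) / im(∂_{k+1}) we obtain:

  H_0: rank C_0 − rank ∂_1 = 8 − 7 = 1, and the invariant factors of ∂_1 are all 1, so H_0 ≅ Z.
  H_1: rank ker ∂_1 − rank ∂_2 = (15 − 7) − 7 = 1, and the invariant factors of ∂_2 are all 1, so H_1 ≅ Z.
  H_2: rank ker ∂_2 − rank ∂_3 = (7 − 7) − 0 = 0, and there is no ∂_3, so H_2 ≅ 0.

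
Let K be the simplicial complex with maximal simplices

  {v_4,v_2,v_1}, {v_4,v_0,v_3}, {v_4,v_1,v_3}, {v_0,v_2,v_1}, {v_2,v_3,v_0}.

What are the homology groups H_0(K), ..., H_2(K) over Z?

Take the total order v_0 < v_1 < v_2 < v_3 < v_4 on the vertex set. Then K (dimension 2) consists of the simplices:

  0-simplices (5): [v_0], [v_1], [v_2], [v_3], [v_4]
  1-simplices (10): [v_0,v_1], [v_0,v_2], [v_0,v_3], [v_0,v_4], [v_1,v_2], [v_1,v_3], [v_1,v_4], [v_2,v_3], [v_2,v_4], [v_3,v_4]
  2-simplices (5): [v_0,v_1,v_2], [v_0,v_2,v_3], [v_0,v_3,v_4], [v_1,v_2,v_4], [v_1,v_3,v_4]

Hence C_0 ≅ Z^5, C_1 ≅ Z^10, C_2 ≅ Z^5.

∂_1: C_1 → C_0 sends each edge [p,q] (with p < q) to q − p. For instance
  ∂[v_1,v_2] = [v_2] − [v_1].
The resulting 5×10 matrix has rank 4, and its Smith normal form has invariant factors (1,1,1,1).

The boundary map ∂_2: C_2 → C_1 sends each 2-simplex [p,q,r] to [q,r] − [p,r] + [p,q]. For instance
  ∂[v_1,v_3,v_4] = [v_3,v_4] − [v_1,v_4] + [v_1,v_3],
  ∂[v_0,v_1,v_2] = [v_1,v_2] − [v_0,v_2] + [v_0,v_1].
The resulting 10×5 matrix has rank 5, and its Smith normal form has invariant factors (1,1,1,1,1).

From H_k ≅ ker(∂_k) / im(∂_{k+1}) we obtain:

  H_0: rank C_0 − rank ∂_1 = 5 − 4 = 1, and the invariant factors of ∂_1 are all 1, so H_0 ≅ Z.
  H_1: rank ker ∂_1 − rank ∂_2 = (10 − 4) − 5 = 1, and the invariant factors of ∂_2 are all 1, so H_1 ≅ Z.
  H_2: rank ker ∂_2 − rank ∂_3 = (5 − 5) − 0 = 0, and there is no ∂_3, so H_2 ≅ 0.

(K is a triangulation of the Möbius band.)

H_0 = Z,  H_1 = Z,  H_2 = 0.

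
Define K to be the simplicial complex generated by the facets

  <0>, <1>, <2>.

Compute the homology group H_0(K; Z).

We work with the vertex ordering 0 < 1 < 2. The simplices of K, each written with vertices in increasing order, are:

  0-simplices (3): [0], [1], [2]

Hence C_0 ≅ Z^3.

Reading off H_k = ker ∂_k / im ∂_{k+1}:

  H_0: rank C_0 − rank ∂_1 = 3 − 0 = 3, and there is no ∂_1, so H_0 ≅ Z^3.

H_0 = Z^3.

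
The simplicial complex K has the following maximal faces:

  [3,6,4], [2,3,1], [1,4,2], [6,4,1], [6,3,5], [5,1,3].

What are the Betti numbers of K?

We work with the vertex ordering 1 < 2 < 3 < 4 < 5 < 6. The simplices of K, each written with vertices in increasing order, are:

  0-simplices (6): [1], [2], [3], [4], [5], [6]
  1-simplices (12): [1,2], [1,3], [1,4], [1,5], [1,6], [2,3], [2,4], [3,4], [3,5], [3,6], [4,6], [5,6]
  2-simplices (6): [1,2,3], [1,2,4], [1,3,5], [1,4,6], [3,4,6], [3,5,6]

Hence C_0 ≅ Z^6, C_1 ≅ Z^12, C_2 ≅ Z^6.

The boundary map ∂_1: C_1 → C_0 sends each edge [p,q] (with p < q) to q − p.
This gives a 6×12 integer matrix of rank 5; reducing to Smith normal form yields diagonal entries (1,1,1,1,1).

Boundary ∂_2: C_2 → C_1 acts by ∂[p,q,r] = [q,r] − [p,r] + [p,q]. For instance
  ∂[1,2,3] = [2,3] − [1,3] + [1,2],
  ∂[1,2,4] = [2,4] − [1,4] + [1,2].
The resulting 12×6 matrix has rank 6, and its Smith normal form has invariant factors (1,1,1,1,1,1).

Computing H_k = (kernel of ∂_k) / (image of ∂_{k+1}):

  H_0: rank C_0 − rank ∂_1 = 6 − 5 = 1, and the invariant factors of ∂_1 are all 1, so H_0 ≅ Z.
  H_1: rank ker ∂_1 − rank ∂_2 = (12 − 5) − 6 = 1, and the invariant factors of ∂_2 are all 1, so H_1 ≅ Z.
  H_2: rank ker ∂_2 − rank ∂_3 = (6 − 6) − 0 = 0, and there is no ∂_3, so H_2 ≅ 0.

Hence the Betti numbers are b_0 = 1, b_1 = 1, b_2 = 0.

b_0 = 1, b_1 = 1, b_2 = 0.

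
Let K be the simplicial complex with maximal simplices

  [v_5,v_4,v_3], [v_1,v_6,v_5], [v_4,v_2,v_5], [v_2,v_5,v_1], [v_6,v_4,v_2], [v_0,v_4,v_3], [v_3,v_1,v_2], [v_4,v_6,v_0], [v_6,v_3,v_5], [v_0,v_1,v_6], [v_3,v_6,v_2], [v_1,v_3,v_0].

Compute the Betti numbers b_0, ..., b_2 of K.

Take the total order v_0 < v_1 < v_2 < v_3 < v_4 < v_5 < v_6 on the vertex set. Then K (dimension 2) consists of the simplices:

  0-simplices (7): [v_0], [v_1], [v_2], [v_3], [v_4], [v_5], [v_6]
  1-simplices (18): (18 of them)
  2-simplices (12): (12 of them)

Hence C_0 ≅ Z^7, C_1 ≅ Z^18, C_2 ≅ Z^12.

∂_1: C_1 → C_0 sends each edge [p,q] (with p < q) to q − p.
This gives a 7×18 integer matrix of rank 6; reducing to Smith normal form yields diagonal entries (1,1,1,1,1,1).

Boundary ∂_2: C_2 → C_1 acts by ∂[p,q,r] = [q,r] − [p,r] + [p,q]. For instance
  ∂[v_1,v_2,v_5] = [v_2,v_5] − [v_1,v_5] + [v_1,v_2],
  ∂[v_3,v_4,v_5] = [v_4,v_5] − [v_3,v_5] + [v_3,v_4].
The resulting 18×12 matrix has rank 12, and its Smith normal form has invariant factors (1,1,1,1,1,1,1,1,1,1,1,2).

Reading off H_k = ker ∂_k / im ∂_{k+1}:

  H_0: rank C_0 − rank ∂_1 = 7 − 6 = 1, and the invariant factors of ∂_1 are all 1, so H_0 = Z.
  H_1: rank ker ∂_1 − rank ∂_2 = (18 − 6) − 12 = 0, and ∂_2 has invariant factor 2 > 1, so H_1 = Z/2.
  H_2: rank ker ∂_2 − rank ∂_3 = (12 − 12) − 0 = 0, and there is no ∂_3, so H_2 = 0.

As a check, the Euler characteristic is 7 − 18 + 12 = 1, which agrees with 1 − 0 + 0 = 1.

Hence the Betti numbers are b_0 = 1, b_1 = 0, b_2 = 0.

b_0 = 1, b_1 = 0, b_2 = 0.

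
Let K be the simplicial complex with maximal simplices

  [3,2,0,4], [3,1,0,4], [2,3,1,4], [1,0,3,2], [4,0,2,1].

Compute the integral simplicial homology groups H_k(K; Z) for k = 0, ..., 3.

H_0 ≅ Z,  H_1 = 0,  H_2 = 0,  H_3 ≅ Z.

Take the total order 0 < 1 < 2 < 3 < 4 on the vertex set. Then K (dimension 3) consists of the simplices:

  0-simplices (5): [0], [1], [2], [3], [4]
  1-simplices (10): [0,1], [0,2], [0,3], [0,4], [1,2], [1,3], [1,4], [2,3], [2,4], [3,4]
  2-simplices (10): [0,1,2], [0,1,3], [0,1,4], [0,2,3], [0,2,4], [0,3,4], [1,2,3], [1,2,4], [1,3,4], [2,3,4]
  3-simplices (5): [0,1,2,3], [0,1,2,4], [0,1,3,4], [0,2,3,4], [1,2,3,4]

Hence C_0 ≅ Z^5, C_1 ≅ Z^10, C_2 ≅ Z^10, C_3 ≅ Z^5.

∂_1: C_1 → C_0 maps an edge to its endpoints' difference, ∂[p,q] = q − p. For instance
  ∂[1,2] = [2] − [1].
As a 5×10 matrix over Z this has rank 4, with invariant factors (1,1,1,1).

∂_2: C_2 → C_1 maps a triangle to the signed sum of its edges. For instance
  ∂[0,1,2] = [1,2] − [0,2] + [0,1],
  ∂[1,3,4] = [3,4] − [1,4] + [1,3].
This gives a 10×10 integer matrix of rank 6; reducing to Smith normal form yields diagonal entries (1,1,1,1,1,1).

The boundary map ∂_3: C_3 → C_2 sends each 3-simplex σ to the alternating sum Σ_i (−1)^i (σ with its i-th vertex removed). For instance
  ∂[0,1,2,3] = [1,2,3] − [0,2,3] + [0,1,3] − [0,1,2],
  ∂[0,1,3,4] = [1,3,4] − [0,3,4] + [0,1,4] − [0,1,3].
This gives a 10×5 integer matrix of rank 4; reducing to Smith normal form yields diagonal entries (1,1,1,1).

From H_k ≅ ker(∂_k) / im(∂_{k+1}) we obtain:

  H_0: rank C_0 − rank ∂_1 = 5 − 4 = 1, and the invariant factors of ∂_1 are all 1, so H_0 ≅ Z.
  H_1: rank ker ∂_1 − rank ∂_2 = (10 − 4) − 6 = 0, and the invariant factors of ∂_2 are all 1, so H_1 ≅ 0.
  H_2: rank ker ∂_2 − rank ∂_3 = (10 − 6) − 4 = 0, and the invariant factors of ∂_3 are all 1, so H_2 ≅ 0.
  H_3: rank ker ∂_3 − rank ∂_4 = (5 − 4) − 0 = 1, and there is no ∂_4, so H_3 ≅ Z.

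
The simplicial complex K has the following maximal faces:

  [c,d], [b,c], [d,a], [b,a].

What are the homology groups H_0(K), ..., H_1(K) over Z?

H_0 = Z,  H_1 = Z.

Take the total order a < b < c < d on the vertex set. Then K (dimension 1) consists of the simplices:

  0-simplices (4): a, b, c, d
  1-simplices (4): ab, ad, bc, cd

so the chain groups are C_0 ≅ Z^4, C_1 ≅ Z^4.

Boundary ∂_1: C_1 → C_0 sends each edge [p,q] (with p < q) to q − p.
The resulting 4×4 matrix has rank 3, and its Smith normal form has invariant factors (1,1,1).

Computing H_k = (kernel of ∂_k) / (image of ∂_{k+1}):

  H_0: rank C_0 − rank ∂_1 = 4 − 3 = 1, and the invariant factors of ∂_1 are all 1, so H_0 = Z.
  H_1: rank ker ∂_1 − rank ∂_2 = (4 − 3) − 0 = 1, and there is no ∂_2, so H_1 = Z.

As a check, the Euler characteristic is 4 − 4 = 0, which agrees with 1 − 1 = 0.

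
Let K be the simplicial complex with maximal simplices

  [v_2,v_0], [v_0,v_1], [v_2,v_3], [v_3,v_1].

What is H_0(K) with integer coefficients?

We work with the vertex ordering v_0 < v_1 < v_2 < v_3. The simplices of K, each written with vertices in increasing order, are:

  0-simplices (4): [v_0], [v_1], [v_2], [v_3]
  1-simplices (4): [v_0,v_1], [v_0,v_2], [v_1,v_3], [v_2,v_3]

Hence C_0 ≅ Z^4, C_1 ≅ Z^4.

The boundary map ∂_1: C_1 → C_0 maps an edge to its endpoints' difference, ∂[p,q] = q − p. For instance
  ∂[v_2,v_3] = [v_3] − [v_2].
The resulting 4×4 matrix has rank 3, and its Smith normal form has invariant factors (1,1,1).

Reading off H_k = ker ∂_k / im ∂_{k+1}:

  H_0: rank C_0 − rank ∂_1 = 4 − 3 = 1, and the invariant factors of ∂_1 are all 1, so H_0 ≅ Z.

H_0 ≅ Z.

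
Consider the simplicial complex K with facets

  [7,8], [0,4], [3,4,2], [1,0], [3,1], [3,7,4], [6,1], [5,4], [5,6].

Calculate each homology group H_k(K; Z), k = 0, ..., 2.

Fix the vertex order 0 < 1 < 2 < 3 < 4 < 5 < 6 < 7 < 8 and write every simplex with vertices in increasing order. Then dim K = 2 and the simplices of K are:

  0-simplices (9): [0], [1], [2], [3], [4], [5], [6], [7], [8]
  1-simplices (12): [0,1], [0,4], [1,3], [1,6], [2,3], [2,4], [3,4], [3,7], [4,5], [4,7], [5,6], [7,8]
  2-simplices (2): [2,3,4], [3,4,7]

giving chain groups C_0 ≅ Z^9, C_1 ≅ Z^12, C_2 ≅ Z^2.

The boundary map ∂_1: C_1 → C_0 maps an edge to its endpoints' difference, ∂[p,q] = q − p. For instance
  ∂[2,4] = [4] − [2].
The resulting 9×12 matrix has rank 8, and its Smith normal form has invariant factors (1,1,1,1,1,1,1,1).

Boundary ∂_2: C_2 → C_1 acts by ∂[p,q,r] = [q,r] − [p,r] + [p,q]. For instance
  ∂[2,3,4] = [3,4] − [2,4] + [2,3],
  ∂[3,4,7] = [4,7] − [3,7] + [3,4].
The resulting 12×2 matrix has rank 2, and its Smith normal form has invariant factors (1,1).

From H_k ≅ ker(∂_k) / im(∂_{k+1}) we obtain:

  H_0: rank C_0 − rank ∂_1 = 9 − 8 = 1, and the invariant factors of ∂_1 are all 1, so H_0 ≅ Z.
  H_1: rank ker ∂_1 − rank ∂_2 = (12 − 8) − 2 = 2, and the invariant factors of ∂_2 are all 1, so H_1 ≅ Z^2.
  H_2: rank ker ∂_2 − rank ∂_3 = (2 − 2) − 0 = 0, and there is no ∂_3, so H_2 ≅ 0.

H_0 = Z,  H_1 = Z^2,  H_2 = 0.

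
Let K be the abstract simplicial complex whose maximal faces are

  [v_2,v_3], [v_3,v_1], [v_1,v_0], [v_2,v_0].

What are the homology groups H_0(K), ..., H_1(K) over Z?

H_0 ≅ Z,  H_1 ≅ Z.

Take the total order v_0 < v_1 < v_2 < v_3 on the vertex set. Then K (dimension 1) consists of the simplices:

  0-simplices (4): [v_0], [v_1], [v_2], [v_3]
  1-simplices (4): [v_0,v_1], [v_0,v_2], [v_1,v_3], [v_2,v_3]

Hence C_0 ≅ Z^4, C_1 ≅ Z^4.

∂_1: C_1 → C_0 maps an edge to its endpoints' difference, ∂[p,q] = q − p. For instance
  ∂[v_2,v_3] = [v_3] − [v_2].
The resulting 4×4 matrix has rank 3, and its Smith normal form has invariant factors (1,1,1).

Now H_k = ker ∂_k / im ∂_{k+1}, so:

  H_0: rank C_0 − rank ∂_1 = 4 − 3 = 1, and the invariant factors of ∂_1 are all 1, so H_0 ≅ Z.
  H_1: rank ker ∂_1 − rank ∂_2 = (4 − 3) − 0 = 1, and there is no ∂_2, so H_1 ≅ Z.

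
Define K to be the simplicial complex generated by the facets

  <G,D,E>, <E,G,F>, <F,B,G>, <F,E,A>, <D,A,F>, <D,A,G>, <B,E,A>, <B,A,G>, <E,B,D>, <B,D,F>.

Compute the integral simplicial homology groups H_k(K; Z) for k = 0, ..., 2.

H_0 ≅ Z,  H_1 ≅ Z_2,  H_2 = 0.

Order the vertices as A < B < D < E < F < G. Listing each simplex with vertices in this order, K has dimension 2 with simplices:

  0-simplices (6): A, B, D, E, F, G
  1-simplices (15): AB, AD, AE, AF, AG, BD, BE, BF, BG, DE, DF, DG, EF, EG, FG
  2-simplices (10): ABE, ABG, ADF, ADG, AEF, BDE, BDF, BFG, DEG, EFG

Hence C_0 ≅ Z^6, C_1 ≅ Z^15, C_2 ≅ Z^10.

Boundary ∂_1: C_1 → C_0 sends each edge [p,q] (with p < q) to q − p.
This gives a 6×15 integer matrix of rank 5; reducing to Smith normal form yields diagonal entries (1,1,1,1,1).

The boundary map ∂_2: C_2 → C_1 maps a triangle to the signed sum of its edges. For instance
  ∂AEF = EF − AF + AE,
  ∂ADG = DG − AG + AD.
The resulting 15×10 matrix has rank 10, and its Smith normal form has invariant factors (1,1,1,1,1,1,1,1,1,2).

Reading off H_k = ker ∂_k / im ∂_{k+1}:

  H_0: rank C_0 − rank ∂_1 = 6 − 5 = 1, and the invariant factors of ∂_1 are all 1, so H_0 = Z.
  H_1: rank ker ∂_1 − rank ∂_2 = (15 − 5) − 10 = 0, and ∂_2 has invariant factor 2 > 1, so H_1 = Z_2.
  H_2: rank ker ∂_2 − rank ∂_3 = (10 − 10) − 0 = 0, and there is no ∂_3, so H_2 = 0.

(K is a triangulation of the real projective plane RP^2.)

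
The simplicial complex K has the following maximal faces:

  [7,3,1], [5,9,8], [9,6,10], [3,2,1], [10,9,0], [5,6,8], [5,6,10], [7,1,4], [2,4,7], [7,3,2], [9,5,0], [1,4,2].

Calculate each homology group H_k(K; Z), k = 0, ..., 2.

K has 11 vertices, 21 edges, 12 triangles.
rank ∂_0 = 0, rank ∂_1 = 9 ⇒ b_0 = 11 − 0 − 9 = 2; all invariant factors of ∂_1 are 1 so no torsion. So H_0 ≅ Z^2.
rank ∂_1 = 9, rank ∂_2 = 11 ⇒ b_1 = 21 − 9 − 11 = 1; all invariant factors of ∂_2 are 1 so no torsion. So H_1 ≅ Z.
rank ∂_2 = 11, rank ∂_3 = 0 ⇒ b_2 = 12 − 11 − 0 = 1. So H_2 ≅ Z.

H_0 = Z^2,  H_1 = Z,  H_2 = Z.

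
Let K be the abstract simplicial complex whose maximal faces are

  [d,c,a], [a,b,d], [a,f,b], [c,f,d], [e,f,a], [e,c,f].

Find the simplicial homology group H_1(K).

H_1 = Z.

Take the total order a < b < c < d < e < f on the vertex set. Then K (dimension 2) consists of the simplices:

  0-simplices (6): a, b, c, d, e, f
  1-simplices (12): ab, ac, ad, ae, af, bd, bf, cd, ce, cf, df, ef
  2-simplices (6): abd, abf, acd, aef, cdf, cef

giving chain groups C_0 ≅ Z^6, C_1 ≅ Z^12, C_2 ≅ Z^6.

The boundary map ∂_1: C_1 → C_0 is given by ∂[p,q] = [q] − [p].
The resulting 6×12 matrix has rank 5, and its Smith normal form has invariant factors (1,1,1,1,1).

Boundary ∂_2: C_2 → C_1 acts by ∂[p,q,r] = [q,r] − [p,r] + [p,q]. For instance
  ∂abd = bd − ad + ab,
  ∂abf = bf − af + ab.
As a 12×6 matrix over Z this has rank 6, with invariant factors (1,1,1,1,1,1).

Now H_k = ker ∂_k / im ∂_{k+1}, so:

  H_1: rank ker ∂_1 − rank ∂_2 = (12 − 5) − 6 = 1, and the invariant factors of ∂_2 are all 1, so H_1 ≅ Z.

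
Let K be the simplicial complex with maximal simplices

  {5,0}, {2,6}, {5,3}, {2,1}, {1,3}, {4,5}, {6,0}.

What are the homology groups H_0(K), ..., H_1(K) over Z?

K has 7 vertices, 7 edges.
rank ∂_0 = 0, rank ∂_1 = 6 ⇒ b_0 = 7 − 0 − 6 = 1; all invariant factors of ∂_1 are 1 so no torsion. So H_0 ≅ Z.
rank ∂_1 = 6, rank ∂_2 = 0 ⇒ b_1 = 7 − 6 − 0 = 1. So H_1 ≅ Z.

H_0 ≅ Z,  H_1 ≅ Z.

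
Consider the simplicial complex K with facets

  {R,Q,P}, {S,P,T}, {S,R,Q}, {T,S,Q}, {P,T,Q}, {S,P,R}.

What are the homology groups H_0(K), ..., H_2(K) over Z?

H_0 ≅ Z,  H_1 = 0,  H_2 ≅ Z.

Order the vertices as P < Q < R < S < T. Listing each simplex with vertices in this order, K has dimension 2 with simplices:

  0-simplices (5): P, Q, R, S, T
  1-simplices (9): PQ, PR, PS, PT, QR, QS, QT, RS, ST
  2-simplices (6): PQR, PQT, PRS, PST, QRS, QST

giving chain groups C_0 ≅ Z^5, C_1 ≅ Z^9, C_2 ≅ Z^6.

The boundary map ∂_1: C_1 → C_0 is given by ∂[p,q] = [q] − [p].
The resulting 5×9 matrix has rank 4, and its Smith normal form has invariant factors (1,1,1,1).

∂_2: C_2 → C_1 sends each 2-simplex [p,q,r] to [q,r] − [p,r] + [p,q]. For instance
  ∂QST = ST − QT + QS,
  ∂QRS = RS − QS + QR.
The resulting 9×6 matrix has rank 5, and its Smith normal form has invariant factors (1,1,1,1,1).

Now H_k = ker ∂_k / im ∂_{k+1}, so:

  H_0: rank C_0 − rank ∂_1 = 5 − 4 = 1, and the invariant factors of ∂_1 are all 1, so H_0 ≅ Z.
  H_1: rank ker ∂_1 − rank ∂_2 = (9 − 4) − 5 = 0, and the invariant factors of ∂_2 are all 1, so H_1 ≅ 0.
  H_2: rank ker ∂_2 − rank ∂_3 = (6 − 5) − 0 = 1, and there is no ∂_3, so H_2 ≅ Z.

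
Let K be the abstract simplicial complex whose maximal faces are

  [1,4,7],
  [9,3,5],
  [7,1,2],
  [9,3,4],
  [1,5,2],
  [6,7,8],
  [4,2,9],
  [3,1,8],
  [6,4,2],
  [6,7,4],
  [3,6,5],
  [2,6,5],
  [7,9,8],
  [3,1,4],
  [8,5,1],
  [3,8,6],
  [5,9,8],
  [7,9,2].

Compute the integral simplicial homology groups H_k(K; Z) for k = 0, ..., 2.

Fix the vertex order 1 < 2 < 3 < 4 < 5 < 6 < 7 < 8 < 9 and write every simplex with vertices in increasing order. Then dim K = 2 and the simplices of K are:

  0-simplices (9): [1], [2], [3], [4], [5], [6], [7], [8], [9]
  1-simplices (27): (27 of them)
  2-simplices (18): [1,2,5], [1,2,7], [1,3,4], [1,3,8], [1,4,7], [1,5,8], [2,4,6], [2,4,9], [2,5,6], [2,7,9], [3,4,9], [3,5,6], [3,5,9], [3,6,8], [4,6,7], [5,8,9], [6,7,8], [7,8,9]

Hence C_0 ≅ Z^9, C_1 ≅ Z^27, C_2 ≅ Z^18.

∂_1: C_1 → C_0 sends each edge [p,q] (with p < q) to q − p. For instance
  ∂[2,6] = [6] − [2].
The 9×27 boundary matrix has rank 8 and Smith normal form diag(1,1,1,1,1,1,1,1).

Boundary ∂_2: C_2 → C_1 sends each 2-simplex [p,q,r] to [q,r] − [p,r] + [p,q]. For instance
  ∂[5,8,9] = [8,9] − [5,9] + [5,8],
  ∂[3,5,9] = [5,9] − [3,9] + [3,5].
As a 27×18 matrix over Z this has rank 18, with invariant factors (1,1,1,1,1,1,1,1,1,1,1,1,1,1,1,1,1,2).

Now H_k = ker ∂_k / im ∂_{k+1}, so:

  H_0: rank C_0 − rank ∂_1 = 9 − 8 = 1, and the invariant factors of ∂_1 are all 1, so H_0 ≅ Z.
  H_1: rank ker ∂_1 − rank ∂_2 = (27 − 8) − 18 = 1, and ∂_2 has invariant factor 2 > 1, so H_1 ≅ Z × Z/2.
  H_2: rank ker ∂_2 − rank ∂_3 = (18 − 18) − 0 = 0, and there is no ∂_3, so H_2 ≅ 0.

As a check, the Euler characteristic is 9 − 27 + 18 = 0, which agrees with 1 − 1 + 0 = 0.
(K is a triangulation of the Klein bottle.)

H_0 = Z,  H_1 = Z × Z/2,  H_2 = 0.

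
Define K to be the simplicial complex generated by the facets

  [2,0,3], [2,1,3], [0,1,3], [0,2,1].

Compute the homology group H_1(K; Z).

Order the vertices as 0 < 1 < 2 < 3. Listing each simplex with vertices in this order, K has dimension 2 with simplices:

  0-simplices (4): [0], [1], [2], [3]
  1-simplices (6): [0,1], [0,2], [0,3], [1,2], [1,3], [2,3]
  2-simplices (4): [0,1,2], [0,1,3], [0,2,3], [1,2,3]

so the chain groups are C_0 ≅ Z^4, C_1 ≅ Z^6, C_2 ≅ Z^4.

The boundary map ∂_1: C_1 → C_0 is given by ∂[p,q] = [q] − [p]. For instance
  ∂[0,2] = [2] − [0].
As a 4×6 matrix over Z this has rank 3, with invariant factors (1,1,1).

The boundary map ∂_2: C_2 → C_1 acts by ∂[p,q,r] = [q,r] − [p,r] + [p,q]. For instance
  ∂[0,2,3] = [2,3] − [0,3] + [0,2],
  ∂[0,1,2] = [1,2] − [0,2] + [0,1].
This gives a 6×4 integer matrix of rank 3; reducing to Smith normal form yields diagonal entries (1,1,1).

Now H_k = ker ∂_k / im ∂_{k+1}, so:

  H_1: rank ker ∂_1 − rank ∂_2 = (6 − 3) − 3 = 0, and the invariant factors of ∂_2 are all 1, so H_1 = 0.

(K is a triangulation of the 2-sphere S^2.)

H_1 ≅ 0.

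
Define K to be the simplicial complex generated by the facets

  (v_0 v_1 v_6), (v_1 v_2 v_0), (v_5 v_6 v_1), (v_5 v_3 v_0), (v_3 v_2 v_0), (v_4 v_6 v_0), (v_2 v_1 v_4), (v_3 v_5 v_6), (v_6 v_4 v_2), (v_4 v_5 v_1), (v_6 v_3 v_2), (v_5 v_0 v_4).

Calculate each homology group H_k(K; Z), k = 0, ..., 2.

Order the vertices as v_0 < v_1 < v_2 < v_3 < v_4 < v_5 < v_6. Listing each simplex with vertices in this order, K has dimension 2 with simplices:

  0-simplices (7): [v_0], [v_1], [v_2], [v_3], [v_4], [v_5], [v_6]
  1-simplices (18): (18 of them)
  2-simplices (12): (12 of them)

Hence C_0 ≅ Z^7, C_1 ≅ Z^18, C_2 ≅ Z^12.

The boundary map ∂_1: C_1 → C_0 sends each edge [p,q] (with p < q) to q − p.
The resulting 7×18 matrix has rank 6, and its Smith normal form has invariant factors (1,1,1,1,1,1).

Boundary ∂_2: C_2 → C_1 acts by ∂[p,q,r] = [q,r] − [p,r] + [p,q]. For instance
  ∂[v_2,v_4,v_6] = [v_4,v_6] − [v_2,v_6] + [v_2,v_4],
  ∂[v_1,v_2,v_4] = [v_2,v_4] − [v_1,v_4] + [v_1,v_2].
The resulting 18×12 matrix has rank 12, and its Smith normal form has invariant factors (1,1,1,1,1,1,1,1,1,1,1,2).

Computing H_k = (kernel of ∂_k) / (image of ∂_{k+1}):

  H_0: rank C_0 − rank ∂_1 = 7 − 6 = 1, and the invariant factors of ∂_1 are all 1, so H_0 ≅ Z.
  H_1: rank ker ∂_1 − rank ∂_2 = (18 − 6) − 12 = 0, and ∂_2 has invariant factor 2 > 1, so H_1 ≅ Z/2.
  H_2: rank ker ∂_2 − rank ∂_3 = (12 − 12) − 0 = 0, and there is no ∂_3, so H_2 ≅ 0.

(K is a triangulation of the real projective plane RP^2.)

H_0 = Z,  H_1 = Z/2,  H_2 = 0.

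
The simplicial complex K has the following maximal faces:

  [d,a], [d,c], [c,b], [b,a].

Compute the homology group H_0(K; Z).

H_0 = Z.

We work with the vertex ordering a < b < c < d. The simplices of K, each written with vertices in increasing order, are:

  0-simplices (4): a, b, c, d
  1-simplices (4): ab, ad, bc, cd

so the chain groups are C_0 ≅ Z^4, C_1 ≅ Z^4.

∂_1: C_1 → C_0 sends each edge [p,q] (with p < q) to q − p.
As a 4×4 matrix over Z this has rank 3, with invariant factors (1,1,1).

Reading off H_k = ker ∂_k / im ∂_{k+1}:

  H_0: rank C_0 − rank ∂_1 = 4 − 3 = 1, and the invariant factors of ∂_1 are all 1, so H_0 = Z.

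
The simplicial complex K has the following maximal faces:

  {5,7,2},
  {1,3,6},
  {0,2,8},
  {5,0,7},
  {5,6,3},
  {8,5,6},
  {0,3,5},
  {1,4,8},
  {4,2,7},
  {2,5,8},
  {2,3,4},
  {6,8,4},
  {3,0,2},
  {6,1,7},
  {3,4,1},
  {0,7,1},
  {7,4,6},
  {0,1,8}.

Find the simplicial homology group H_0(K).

H_0 ≅ Z.

Fix the vertex order 0 < 1 < 2 < 3 < 4 < 5 < 6 < 7 < 8 and write every simplex with vertices in increasing order. Then dim K = 2 and the simplices of K are:

  0-simplices (9): [0], [1], [2], [3], [4], [5], [6], [7], [8]
  1-simplices (27): (27 of them)
  2-simplices (18): [0,1,7], [0,1,8], [0,2,3], [0,2,8], [0,3,5], [0,5,7], [1,3,4], [1,3,6], [1,4,8], [1,6,7], [2,3,4], [2,4,7], [2,5,7], [2,5,8], [3,5,6], [4,6,7], [4,6,8], [5,6,8]

so the chain groups are C_0 ≅ Z^9, C_1 ≅ Z^27, C_2 ≅ Z^18.

Boundary ∂_1: C_1 → C_0 maps an edge to its endpoints' difference, ∂[p,q] = q − p. For instance
  ∂[1,4] = [4] − [1].
This gives a 9×27 integer matrix of rank 8; reducing to Smith normal form yields diagonal entries (1,1,1,1,1,1,1,1).

Boundary ∂_2: C_2 → C_1 maps a triangle to the signed sum of its edges. For instance
  ∂[0,2,8] = [2,8] − [0,8] + [0,2],
  ∂[0,5,7] = [5,7] − [0,7] + [0,5].
The 27×18 boundary matrix has rank 18 and Smith normal form diag(1,1,1,1,1,1,1,1,1,1,1,1,1,1,1,1,1,2).

From H_k ≅ ker(∂_k) / im(∂_{k+1}) we obtain:

  H_0: rank C_0 − rank ∂_1 = 9 − 8 = 1, and the invariant factors of ∂_1 are all 1, so H_0 = Z.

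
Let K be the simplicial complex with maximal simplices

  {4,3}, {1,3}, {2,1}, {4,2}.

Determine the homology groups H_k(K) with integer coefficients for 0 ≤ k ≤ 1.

H_0 = Z,  H_1 = Z.

Order the vertices as 1 < 2 < 3 < 4. Listing each simplex with vertices in this order, K has dimension 1 with simplices:

  0-simplices (4): [1], [2], [3], [4]
  1-simplices (4): [1,2], [1,3], [2,4], [3,4]

giving chain groups C_0 ≅ Z^4, C_1 ≅ Z^4.

∂_1: C_1 → C_0 maps an edge to its endpoints' difference, ∂[p,q] = q − p. For instance
  ∂[1,3] = [3] − [1].
The 4×4 boundary matrix has rank 3 and Smith normal form diag(1,1,1).

From H_k ≅ ker(∂_k) / im(∂_{k+1}) we obtain:

  H_0: rank C_0 − rank ∂_1 = 4 − 3 = 1, and the invariant factors of ∂_1 are all 1, so H_0 ≅ Z.
  H_1: rank ker ∂_1 − rank ∂_2 = (4 − 3) − 0 = 1, and there is no ∂_2, so H_1 ≅ Z.

As a check, the Euler characteristic is 4 − 4 = 0, which agrees with 1 − 1 = 0.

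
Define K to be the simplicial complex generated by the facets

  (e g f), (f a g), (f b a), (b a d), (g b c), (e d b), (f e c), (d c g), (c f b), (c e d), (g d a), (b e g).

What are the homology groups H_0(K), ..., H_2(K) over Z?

H_0 ≅ Z,  H_1 ≅ Z/2Z,  H_2 = 0.

K has 7 vertices, 18 edges, 12 triangles.
rank ∂_0 = 0, rank ∂_1 = 6 ⇒ b_0 = 7 − 0 − 6 = 1; all invariant factors of ∂_1 are 1 so no torsion. So H_0 ≅ Z.
rank ∂_1 = 6, rank ∂_2 = 12 ⇒ b_1 = 18 − 6 − 12 = 0; ∂_2 has invariant factor(s) [2] giving torsion. So H_1 ≅ Z/2Z.
rank ∂_2 = 12, rank ∂_3 = 0 ⇒ b_2 = 12 − 12 − 0 = 0. So H_2 ≅ 0.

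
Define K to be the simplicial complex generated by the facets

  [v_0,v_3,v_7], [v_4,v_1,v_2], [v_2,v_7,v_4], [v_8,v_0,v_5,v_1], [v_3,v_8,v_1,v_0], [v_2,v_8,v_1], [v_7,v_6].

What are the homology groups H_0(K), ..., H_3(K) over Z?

Order the vertices as v_0 < v_1 < v_2 < v_3 < v_4 < v_5 < v_6 < v_7 < v_8. Listing each simplex with vertices in this order, K has dimension 3 with simplices:

  0-simplices (9): [v_0], [v_1], [v_2], [v_3], [v_4], [v_5], [v_6], [v_7], [v_8]
  1-simplices (18): (18 of them)
  2-simplices (11): (11 of them)
  3-simplices (2): [v_0,v_1,v_3,v_8], [v_0,v_1,v_5,v_8]

Hence C_0 ≅ Z^9, C_1 ≅ Z^18, C_2 ≅ Z^11, C_3 ≅ Z^2.

∂_1: C_1 → C_0 maps an edge to its endpoints' difference, ∂[p,q] = q − p.
The 9×18 boundary matrix has rank 8 and Smith normal form diag(1,1,1,1,1,1,1,1).

Boundary ∂_2: C_2 → C_1 acts by ∂[p,q,r] = [q,r] − [p,r] + [p,q]. For instance
  ∂[v_0,v_1,v_3] = [v_1,v_3] − [v_0,v_3] + [v_0,v_1],
  ∂[v_0,v_3,v_7] = [v_3,v_7] − [v_0,v_7] + [v_0,v_3].
The 18×11 boundary matrix has rank 9 and Smith normal form diag(1,1,1,1,1,1,1,1,1).

The boundary map ∂_3: C_3 → C_2 sends each 3-simplex σ to the alternating sum Σ_i (−1)^i (σ with its i-th vertex removed). For instance
  ∂[v_0,v_1,v_3,v_8] = [v_1,v_3,v_8] − [v_0,v_3,v_8] + [v_0,v_1,v_8] − [v_0,v_1,v_3],
  ∂[v_0,v_1,v_5,v_8] = [v_1,v_5,v_8] − [v_0,v_5,v_8] + [v_0,v_1,v_8] − [v_0,v_1,v_5].
As a 11×2 matrix over Z this has rank 2, with invariant factors (1,1).

Computing H_k = (kernel of ∂_k) / (image of ∂_{k+1}):

  H_0: rank C_0 − rank ∂_1 = 9 − 8 = 1, and the invariant factors of ∂_1 are all 1, so H_0 = Z.
  H_1: rank ker ∂_1 − rank ∂_2 = (18 − 8) − 9 = 1, and the invariant factors of ∂_2 are all 1, so H_1 = Z.
  H_2: rank ker ∂_2 − rank ∂_3 = (11 − 9) − 2 = 0, and the invariant factors of ∂_3 are all 1, so H_2 = 0.
  H_3: rank ker ∂_3 − rank ∂_4 = (2 − 2) − 0 = 0, and there is no ∂_4, so H_3 = 0.

H_0 = Z,  H_1 = Z,  H_2 = 0,  H_3 = 0.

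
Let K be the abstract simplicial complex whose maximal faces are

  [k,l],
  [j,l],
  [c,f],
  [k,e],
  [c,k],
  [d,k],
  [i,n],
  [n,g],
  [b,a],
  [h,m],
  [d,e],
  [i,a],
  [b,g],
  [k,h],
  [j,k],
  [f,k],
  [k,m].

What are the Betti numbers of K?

Take the total order a < b < c < d < e < f < g < h < i < j < k < l < m < n on the vertex set. Then K (dimension 1) consists of the simplices:

  0-simplices (14): a, b, c, d, e, f, g, h, i, j, k, l, m, n
  1-simplices (17): ab, ai, bg, cf, ck, de, dk, ek, fk, gn, hk, hm, in, jk, jl, kl, km

Hence C_0 ≅ Z^14, C_1 ≅ Z^17.

Boundary ∂_1: C_1 → C_0 is given by ∂[p,q] = [q] − [p].
As a 14×17 matrix over Z this has rank 12, with invariant factors (1,1,1,1,1,1,1,1,1,1,1,1).

Reading off H_k = ker ∂_k / im ∂_{k+1}:

  H_0: rank C_0 − rank ∂_1 = 14 − 12 = 2, and the invariant factors of ∂_1 are all 1, so H_0 = Z^2.
  H_1: rank ker ∂_1 − rank ∂_2 = (17 − 12) − 0 = 5, and there is no ∂_2, so H_1 = Z^5.

(K is a triangulation of the disjoint union of a wedge of 4 circles and the circle S^1.)

Hence the Betti numbers are b_0 = 2, b_1 = 5.

b_0 = 2, b_1 = 5.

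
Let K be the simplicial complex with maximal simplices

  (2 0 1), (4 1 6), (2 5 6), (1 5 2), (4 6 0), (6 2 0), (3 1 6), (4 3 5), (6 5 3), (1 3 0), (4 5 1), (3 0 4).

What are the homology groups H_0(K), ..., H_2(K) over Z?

H_0 = Z,  H_1 = Z_2,  H_2 = 0.

Take the total order 0 < 1 < 2 < 3 < 4 < 5 < 6 on the vertex set. Then K (dimension 2) consists of the simplices:

  0-simplices (7): [0], [1], [2], [3], [4], [5], [6]
  1-simplices (18): [0,1], [0,2], [0,3], [0,4], [0,6], [1,2], [1,3], [1,4], [1,5], [1,6], [2,5], [2,6], [3,4], [3,5], [3,6], [4,5], [4,6], [5,6]
  2-simplices (12): [0,1,2], [0,1,3], [0,2,6], [0,3,4], [0,4,6], [1,2,5], [1,3,6], [1,4,5], [1,4,6], [2,5,6], [3,4,5], [3,5,6]

so the chain groups are C_0 ≅ Z^7, C_1 ≅ Z^18, C_2 ≅ Z^12.

The boundary map ∂_1: C_1 → C_0 maps an edge to its endpoints' difference, ∂[p,q] = q − p. For instance
  ∂[1,3] = [3] − [1].
The resulting 7×18 matrix has rank 6, and its Smith normal form has invariant factors (1,1,1,1,1,1).

Boundary ∂_2: C_2 → C_1 maps a triangle to the signed sum of its edges. For instance
  ∂[0,1,3] = [1,3] − [0,3] + [0,1],
  ∂[0,3,4] = [3,4] − [0,4] + [0,3].
The 18×12 boundary matrix has rank 12 and Smith normal form diag(1,1,1,1,1,1,1,1,1,1,1,2).

Computing H_k = (kernel of ∂_k) / (image of ∂_{k+1}):

  H_0: rank C_0 − rank ∂_1 = 7 − 6 = 1, and the invariant factors of ∂_1 are all 1, so H_0 = Z.
  H_1: rank ker ∂_1 − rank ∂_2 = (18 − 6) − 12 = 0, and ∂_2 has invariant factor 2 > 1, so H_1 = Z_2.
  H_2: rank ker ∂_2 − rank ∂_3 = (12 − 12) − 0 = 0, and there is no ∂_3, so H_2 = 0.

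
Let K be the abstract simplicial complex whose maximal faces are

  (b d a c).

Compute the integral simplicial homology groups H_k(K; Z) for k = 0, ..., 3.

H_0 ≅ Z,  H_1 = 0,  H_2 = 0,  H_3 = 0.

Order the vertices as a < b < c < d. Listing each simplex with vertices in this order, K has dimension 3 with simplices:

  0-simplices (4): a, b, c, d
  1-simplices (6): ab, ac, ad, bc, bd, cd
  2-simplices (4): abc, abd, acd, bcd
  3-simplices (1): abcd

Hence C_0 ≅ Z^4, C_1 ≅ Z^6, C_2 ≅ Z^4, C_3 ≅ Z^1.

∂_1: C_1 → C_0 is given by ∂[p,q] = [q] − [p]. For instance
  ∂ad = d − a.
As a 4×6 matrix over Z this has rank 3, with invariant factors (1,1,1).

∂_2: C_2 → C_1 sends each 2-simplex [p,q,r] to [q,r] − [p,r] + [p,q]. For instance
  ∂abc = bc − ac + ab,
  ∂abd = bd − ad + ab.
As a 6×4 matrix over Z this has rank 3, with invariant factors (1,1,1).

Boundary ∂_3: C_3 → C_2 sends each 3-simplex σ to the alternating sum Σ_i (−1)^i (σ with its i-th vertex removed). For instance
  ∂abcd = bcd − acd + abd − abc.
As a 4×1 matrix over Z this has rank 1, with invariant factors (1).

From H_k ≅ ker(∂_k) / im(∂_{k+1}) we obtain:

  H_0: rank C_0 − rank ∂_1 = 4 − 3 = 1, and the invariant factors of ∂_1 are all 1, so H_0 = Z.
  H_1: rank ker ∂_1 − rank ∂_2 = (6 − 3) − 3 = 0, and the invariant factors of ∂_2 are all 1, so H_1 = 0.
  H_2: rank ker ∂_2 − rank ∂_3 = (4 − 3) − 1 = 0, and the invariant factors of ∂_3 are all 1, so H_2 = 0.
  H_3: rank ker ∂_3 − rank ∂_4 = (1 − 1) − 0 = 0, and there is no ∂_4, so H_3 = 0.

As a check, the Euler characteristic is 4 − 6 + 4 − 1 = 1, which agrees with 1 − 0 + 0 − 0 = 1.
(K is a triangulation of the 3-simplex.)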